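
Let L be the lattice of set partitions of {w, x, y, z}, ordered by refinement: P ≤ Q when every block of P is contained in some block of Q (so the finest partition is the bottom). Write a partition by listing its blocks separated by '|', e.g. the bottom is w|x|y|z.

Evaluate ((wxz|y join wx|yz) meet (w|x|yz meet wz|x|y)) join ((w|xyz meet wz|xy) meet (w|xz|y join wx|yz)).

w|xy|z

wxz|y ∨ wx|yz = wxyz
w|x|yz ∧ wz|x|y = w|x|y|z
wxyz ∧ w|x|y|z = w|x|y|z
w|xyz ∧ wz|xy = w|xy|z
w|xz|y ∨ wx|yz = wxyz
w|xy|z ∧ wxyz = w|xy|z
w|x|y|z ∨ w|xy|z = w|xy|z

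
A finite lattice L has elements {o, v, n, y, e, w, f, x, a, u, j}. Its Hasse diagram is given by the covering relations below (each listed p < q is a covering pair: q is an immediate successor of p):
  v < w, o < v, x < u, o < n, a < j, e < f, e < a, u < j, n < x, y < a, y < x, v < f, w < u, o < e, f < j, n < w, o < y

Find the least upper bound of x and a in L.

j

Common upper bounds of {x, a}: j.
The least among these is j.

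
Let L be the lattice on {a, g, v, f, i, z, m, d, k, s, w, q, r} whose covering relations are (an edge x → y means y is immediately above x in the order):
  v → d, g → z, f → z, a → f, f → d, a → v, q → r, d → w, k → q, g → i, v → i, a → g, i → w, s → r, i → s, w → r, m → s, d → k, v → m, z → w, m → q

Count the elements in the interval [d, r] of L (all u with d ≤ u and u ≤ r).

5

The interval [d, r] = {d, k, q, r, w}, which has 5 elements.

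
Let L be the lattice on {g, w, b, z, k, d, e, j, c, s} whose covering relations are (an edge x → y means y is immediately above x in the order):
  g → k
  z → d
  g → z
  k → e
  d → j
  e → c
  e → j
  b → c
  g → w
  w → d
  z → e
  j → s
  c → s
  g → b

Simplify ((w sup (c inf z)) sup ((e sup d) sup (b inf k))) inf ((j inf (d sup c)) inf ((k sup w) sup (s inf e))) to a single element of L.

c ∧ z = z
w ∨ z = d
e ∨ d = j
b ∧ k = g
j ∨ g = j
d ∨ j = j
d ∨ c = s
j ∧ s = j
k ∨ w = j
s ∧ e = e
j ∨ e = j
j ∧ j = j
j ∧ j = j

j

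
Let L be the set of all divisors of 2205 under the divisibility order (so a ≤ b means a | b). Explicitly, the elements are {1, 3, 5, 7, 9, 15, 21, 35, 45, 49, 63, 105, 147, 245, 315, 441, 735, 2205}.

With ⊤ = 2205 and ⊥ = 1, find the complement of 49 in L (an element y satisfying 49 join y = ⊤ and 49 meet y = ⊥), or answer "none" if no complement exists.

Need y with 49 ∨ y = 2205 and 49 ∧ y = 1.
Checking each element gives: 45.

45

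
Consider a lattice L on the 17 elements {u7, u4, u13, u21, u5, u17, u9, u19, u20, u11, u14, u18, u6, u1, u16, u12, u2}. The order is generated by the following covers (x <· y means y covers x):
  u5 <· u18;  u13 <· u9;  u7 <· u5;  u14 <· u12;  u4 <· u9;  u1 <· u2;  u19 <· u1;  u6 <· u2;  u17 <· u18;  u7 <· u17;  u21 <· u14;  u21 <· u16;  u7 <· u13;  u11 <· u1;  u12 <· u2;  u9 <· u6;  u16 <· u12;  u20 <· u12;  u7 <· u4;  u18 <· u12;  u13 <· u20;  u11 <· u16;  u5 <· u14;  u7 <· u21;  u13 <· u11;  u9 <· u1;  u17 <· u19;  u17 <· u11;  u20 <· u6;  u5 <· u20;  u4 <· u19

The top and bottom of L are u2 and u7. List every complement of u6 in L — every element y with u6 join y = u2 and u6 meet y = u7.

u17, u21

Need y with u6 ∨ y = u2 and u6 ∧ y = u7.
Checking each element gives: u17, u21.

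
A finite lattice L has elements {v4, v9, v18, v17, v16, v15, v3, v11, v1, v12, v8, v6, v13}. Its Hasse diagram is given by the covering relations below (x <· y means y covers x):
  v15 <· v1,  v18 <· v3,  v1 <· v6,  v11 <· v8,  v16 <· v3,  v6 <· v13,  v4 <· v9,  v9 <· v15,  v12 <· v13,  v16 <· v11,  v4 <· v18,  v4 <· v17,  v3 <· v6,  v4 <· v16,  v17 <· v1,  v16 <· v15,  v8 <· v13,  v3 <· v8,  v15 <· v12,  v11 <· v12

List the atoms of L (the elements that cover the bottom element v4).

The atoms are exactly the elements that cover v4: v16, v17, v18, v9.

v16, v17, v18, v9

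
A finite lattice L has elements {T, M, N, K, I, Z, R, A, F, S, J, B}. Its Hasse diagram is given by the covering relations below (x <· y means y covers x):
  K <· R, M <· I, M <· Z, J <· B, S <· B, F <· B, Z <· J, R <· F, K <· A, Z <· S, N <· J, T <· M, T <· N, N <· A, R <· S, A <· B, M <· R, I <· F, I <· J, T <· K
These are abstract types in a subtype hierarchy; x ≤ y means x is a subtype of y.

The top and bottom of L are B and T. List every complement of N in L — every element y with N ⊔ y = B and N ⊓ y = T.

Need y with N ∨ y = B and N ∧ y = T.
Checking each element gives: F, R, S.

F, R, S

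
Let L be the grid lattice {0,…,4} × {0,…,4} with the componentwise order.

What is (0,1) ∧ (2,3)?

(0,1)

Common lower bounds of {(0,1), (2,3)}: (0,0), (0,1).
The greatest among these is (0,1).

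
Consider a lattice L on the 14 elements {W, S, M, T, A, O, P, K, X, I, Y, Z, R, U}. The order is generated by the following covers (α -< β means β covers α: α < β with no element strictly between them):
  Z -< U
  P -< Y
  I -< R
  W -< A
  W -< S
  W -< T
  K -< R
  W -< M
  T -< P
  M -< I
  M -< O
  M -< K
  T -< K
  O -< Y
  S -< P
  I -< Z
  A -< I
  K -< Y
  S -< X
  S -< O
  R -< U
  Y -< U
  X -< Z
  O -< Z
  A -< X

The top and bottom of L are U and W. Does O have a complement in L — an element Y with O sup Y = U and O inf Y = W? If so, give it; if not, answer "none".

none

For every candidate Y, either O ∨ Y ≠ U or O ∧ Y ≠ W; no complement exists.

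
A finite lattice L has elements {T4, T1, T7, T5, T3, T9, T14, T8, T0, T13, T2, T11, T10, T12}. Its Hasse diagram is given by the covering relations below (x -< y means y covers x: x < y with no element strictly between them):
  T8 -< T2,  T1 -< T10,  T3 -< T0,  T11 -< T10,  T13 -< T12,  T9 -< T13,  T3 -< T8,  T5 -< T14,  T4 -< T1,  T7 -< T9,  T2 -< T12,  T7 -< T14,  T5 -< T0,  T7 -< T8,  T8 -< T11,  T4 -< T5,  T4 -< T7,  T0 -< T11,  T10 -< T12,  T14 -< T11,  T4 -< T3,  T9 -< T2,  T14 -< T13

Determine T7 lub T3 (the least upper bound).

Common upper bounds of {T7, T3}: T10, T11, T12, T2, T8.
The least among these is T8.

T8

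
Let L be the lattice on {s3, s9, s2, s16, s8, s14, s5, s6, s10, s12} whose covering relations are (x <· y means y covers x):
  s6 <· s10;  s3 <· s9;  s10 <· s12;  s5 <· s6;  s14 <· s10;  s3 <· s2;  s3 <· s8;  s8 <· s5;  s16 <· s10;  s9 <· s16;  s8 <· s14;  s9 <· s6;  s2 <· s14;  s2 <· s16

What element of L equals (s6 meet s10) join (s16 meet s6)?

s6 ∧ s10 = s6
s16 ∧ s6 = s9
s6 ∨ s9 = s6

s6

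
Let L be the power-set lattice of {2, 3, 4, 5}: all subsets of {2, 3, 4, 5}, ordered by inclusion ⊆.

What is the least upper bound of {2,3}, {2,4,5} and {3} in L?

{2,3,4,5}

Under ⊆, join is union: {2,3} ∪ {2,4,5} ∪ {3} = {2,3,4,5}.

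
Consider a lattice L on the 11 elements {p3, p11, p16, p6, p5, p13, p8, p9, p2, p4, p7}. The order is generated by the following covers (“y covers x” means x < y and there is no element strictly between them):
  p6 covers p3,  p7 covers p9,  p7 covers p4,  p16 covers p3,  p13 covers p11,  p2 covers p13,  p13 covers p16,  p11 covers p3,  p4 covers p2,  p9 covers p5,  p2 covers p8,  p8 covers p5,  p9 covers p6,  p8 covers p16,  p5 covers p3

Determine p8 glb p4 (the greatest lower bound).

Common lower bounds of {p8, p4}: p16, p3, p5, p8.
The greatest among these is p8.

p8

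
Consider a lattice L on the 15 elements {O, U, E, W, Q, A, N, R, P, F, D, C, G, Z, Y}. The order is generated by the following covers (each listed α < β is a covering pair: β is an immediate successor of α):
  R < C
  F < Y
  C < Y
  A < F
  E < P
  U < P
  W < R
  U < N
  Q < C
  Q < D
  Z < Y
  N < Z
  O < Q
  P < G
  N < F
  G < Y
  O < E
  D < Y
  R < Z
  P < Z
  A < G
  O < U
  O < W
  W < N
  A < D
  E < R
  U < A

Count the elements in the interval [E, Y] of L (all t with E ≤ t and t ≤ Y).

7

The interval [E, Y] = {C, E, G, P, R, Y, Z}, which has 7 elements.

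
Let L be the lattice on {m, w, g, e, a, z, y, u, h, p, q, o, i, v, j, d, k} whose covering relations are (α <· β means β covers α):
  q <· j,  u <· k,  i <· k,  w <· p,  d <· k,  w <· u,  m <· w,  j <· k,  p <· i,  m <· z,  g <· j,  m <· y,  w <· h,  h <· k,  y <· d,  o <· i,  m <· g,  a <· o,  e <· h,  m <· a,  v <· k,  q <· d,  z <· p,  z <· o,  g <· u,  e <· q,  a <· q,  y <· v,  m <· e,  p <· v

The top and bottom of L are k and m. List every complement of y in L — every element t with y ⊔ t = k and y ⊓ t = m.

Need t with y ∨ t = k and y ∧ t = m.
Checking each element gives: g, h, i, j, o, u.

g, h, i, j, o, u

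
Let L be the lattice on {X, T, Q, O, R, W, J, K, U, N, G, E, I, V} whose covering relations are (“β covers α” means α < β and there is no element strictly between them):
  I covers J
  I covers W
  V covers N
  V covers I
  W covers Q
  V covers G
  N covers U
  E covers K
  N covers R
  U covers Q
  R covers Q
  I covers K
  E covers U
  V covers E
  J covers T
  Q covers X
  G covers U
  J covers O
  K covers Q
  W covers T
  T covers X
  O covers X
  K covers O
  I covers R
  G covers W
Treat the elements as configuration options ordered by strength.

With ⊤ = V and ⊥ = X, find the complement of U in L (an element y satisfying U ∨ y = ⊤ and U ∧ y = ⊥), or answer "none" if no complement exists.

J

Need y with U ∨ y = V and U ∧ y = X.
Checking each element gives: J.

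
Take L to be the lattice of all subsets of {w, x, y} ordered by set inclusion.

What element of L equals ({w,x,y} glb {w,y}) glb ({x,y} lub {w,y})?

{w,y}

{w,x,y} ∧ {w,y} = {w,y}
{x,y} ∨ {w,y} = {w,x,y}
{w,y} ∧ {w,x,y} = {w,y}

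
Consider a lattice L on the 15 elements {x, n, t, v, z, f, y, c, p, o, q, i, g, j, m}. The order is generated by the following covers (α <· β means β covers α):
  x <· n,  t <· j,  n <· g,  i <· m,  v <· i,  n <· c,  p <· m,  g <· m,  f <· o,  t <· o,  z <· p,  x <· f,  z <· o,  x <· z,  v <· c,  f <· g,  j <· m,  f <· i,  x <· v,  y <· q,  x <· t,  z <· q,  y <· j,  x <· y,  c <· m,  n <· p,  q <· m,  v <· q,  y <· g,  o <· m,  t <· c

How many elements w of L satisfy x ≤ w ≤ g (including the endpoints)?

5

The interval [x, g] = {f, g, n, x, y}, which has 5 elements.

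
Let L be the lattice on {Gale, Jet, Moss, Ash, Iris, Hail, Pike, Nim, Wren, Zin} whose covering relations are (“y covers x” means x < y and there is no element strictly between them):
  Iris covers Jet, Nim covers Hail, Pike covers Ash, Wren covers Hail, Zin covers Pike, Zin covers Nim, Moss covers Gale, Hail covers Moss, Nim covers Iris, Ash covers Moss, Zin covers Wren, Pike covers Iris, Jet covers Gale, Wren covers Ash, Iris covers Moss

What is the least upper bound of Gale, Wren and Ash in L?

Wren

Common upper bounds of {Gale, Wren, Ash}: Wren, Zin.
The least among these is Wren.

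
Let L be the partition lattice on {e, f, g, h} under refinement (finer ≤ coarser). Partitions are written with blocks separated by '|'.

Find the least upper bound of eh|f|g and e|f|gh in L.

Common upper bounds of {eh|f|g, e|f|gh}: efgh, egh|f.
The least among these is egh|f.

egh|f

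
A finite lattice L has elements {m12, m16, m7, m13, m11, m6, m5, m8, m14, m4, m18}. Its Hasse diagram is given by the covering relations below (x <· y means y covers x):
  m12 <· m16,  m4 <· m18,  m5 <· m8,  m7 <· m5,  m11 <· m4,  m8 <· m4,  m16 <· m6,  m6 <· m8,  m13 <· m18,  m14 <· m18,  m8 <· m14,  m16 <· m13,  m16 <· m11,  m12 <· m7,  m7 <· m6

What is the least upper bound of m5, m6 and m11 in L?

m4

Common upper bounds of {m5, m6, m11}: m18, m4.
The least among these is m4.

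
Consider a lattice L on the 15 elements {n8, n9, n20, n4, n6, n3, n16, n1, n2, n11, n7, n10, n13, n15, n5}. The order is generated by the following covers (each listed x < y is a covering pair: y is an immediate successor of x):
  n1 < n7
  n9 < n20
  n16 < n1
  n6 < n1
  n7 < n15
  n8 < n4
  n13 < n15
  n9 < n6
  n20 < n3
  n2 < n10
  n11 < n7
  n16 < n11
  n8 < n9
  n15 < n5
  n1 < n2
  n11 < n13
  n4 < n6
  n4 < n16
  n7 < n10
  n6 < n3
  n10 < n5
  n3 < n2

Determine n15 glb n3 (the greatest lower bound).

Common lower bounds of {n15, n3}: n4, n6, n8, n9.
The greatest among these is n6.

n6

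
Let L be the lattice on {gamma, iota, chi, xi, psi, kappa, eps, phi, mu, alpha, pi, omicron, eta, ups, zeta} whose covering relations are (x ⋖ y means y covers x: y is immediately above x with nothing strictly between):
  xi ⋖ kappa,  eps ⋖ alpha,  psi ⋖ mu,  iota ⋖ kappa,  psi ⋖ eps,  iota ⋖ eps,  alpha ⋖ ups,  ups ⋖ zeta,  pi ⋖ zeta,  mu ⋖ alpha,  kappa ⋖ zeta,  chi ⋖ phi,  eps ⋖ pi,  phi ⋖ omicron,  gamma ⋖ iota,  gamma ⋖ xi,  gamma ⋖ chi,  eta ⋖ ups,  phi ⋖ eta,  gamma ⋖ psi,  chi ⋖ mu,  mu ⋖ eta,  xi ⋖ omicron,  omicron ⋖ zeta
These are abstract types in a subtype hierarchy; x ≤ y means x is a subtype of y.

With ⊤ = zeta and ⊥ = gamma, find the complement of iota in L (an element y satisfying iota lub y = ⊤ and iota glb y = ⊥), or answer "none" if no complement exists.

Need y with iota ∨ y = zeta and iota ∧ y = gamma.
Checking each element gives: omicron.

omicron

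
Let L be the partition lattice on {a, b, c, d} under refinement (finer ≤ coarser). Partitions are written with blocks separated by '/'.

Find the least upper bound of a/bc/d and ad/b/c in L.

Common upper bounds of {a/bc/d, ad/b/c}: abcd, ad/bc.
The least among these is ad/bc.

ad/bc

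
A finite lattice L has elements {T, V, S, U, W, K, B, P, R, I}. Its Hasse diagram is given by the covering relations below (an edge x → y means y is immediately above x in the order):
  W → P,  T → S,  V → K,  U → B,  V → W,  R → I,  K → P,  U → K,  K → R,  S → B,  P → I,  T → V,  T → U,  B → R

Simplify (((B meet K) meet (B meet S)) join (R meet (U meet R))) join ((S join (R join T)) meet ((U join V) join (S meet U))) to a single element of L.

B ∧ K = U
B ∧ S = S
U ∧ S = T
U ∧ R = U
R ∧ U = U
T ∨ U = U
R ∨ T = R
S ∨ R = R
U ∨ V = K
S ∧ U = T
K ∨ T = K
R ∧ K = K
U ∨ K = K

K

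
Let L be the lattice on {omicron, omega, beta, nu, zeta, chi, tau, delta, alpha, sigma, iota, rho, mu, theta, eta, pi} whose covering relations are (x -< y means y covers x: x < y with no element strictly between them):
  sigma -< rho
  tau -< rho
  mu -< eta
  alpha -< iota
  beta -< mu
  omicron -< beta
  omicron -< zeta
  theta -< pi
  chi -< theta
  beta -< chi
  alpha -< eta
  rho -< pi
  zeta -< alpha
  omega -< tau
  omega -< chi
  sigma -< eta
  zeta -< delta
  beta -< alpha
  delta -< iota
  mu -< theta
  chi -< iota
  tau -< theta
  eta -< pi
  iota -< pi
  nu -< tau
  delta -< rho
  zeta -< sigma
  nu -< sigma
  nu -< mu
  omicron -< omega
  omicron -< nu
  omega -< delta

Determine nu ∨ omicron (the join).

Common upper bounds of {nu, omicron}: eta, mu, nu, pi, rho, sigma, tau, theta.
The least among these is nu.

nu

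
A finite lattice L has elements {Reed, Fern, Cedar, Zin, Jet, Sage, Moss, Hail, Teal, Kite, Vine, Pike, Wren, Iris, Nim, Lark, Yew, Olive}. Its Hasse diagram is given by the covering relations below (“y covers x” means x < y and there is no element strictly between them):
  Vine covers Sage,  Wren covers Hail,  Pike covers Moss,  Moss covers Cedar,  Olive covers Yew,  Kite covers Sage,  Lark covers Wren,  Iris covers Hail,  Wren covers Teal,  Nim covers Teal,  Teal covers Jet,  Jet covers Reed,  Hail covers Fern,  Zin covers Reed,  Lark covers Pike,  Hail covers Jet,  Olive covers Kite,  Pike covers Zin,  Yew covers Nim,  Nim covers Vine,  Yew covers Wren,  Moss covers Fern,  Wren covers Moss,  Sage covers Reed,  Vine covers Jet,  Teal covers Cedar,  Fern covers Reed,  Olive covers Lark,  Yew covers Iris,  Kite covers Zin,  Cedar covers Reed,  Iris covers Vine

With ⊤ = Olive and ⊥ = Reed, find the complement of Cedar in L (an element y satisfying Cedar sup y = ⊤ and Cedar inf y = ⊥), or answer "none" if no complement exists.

Need y with Cedar ∨ y = Olive and Cedar ∧ y = Reed.
Checking each element gives: Kite.

Kite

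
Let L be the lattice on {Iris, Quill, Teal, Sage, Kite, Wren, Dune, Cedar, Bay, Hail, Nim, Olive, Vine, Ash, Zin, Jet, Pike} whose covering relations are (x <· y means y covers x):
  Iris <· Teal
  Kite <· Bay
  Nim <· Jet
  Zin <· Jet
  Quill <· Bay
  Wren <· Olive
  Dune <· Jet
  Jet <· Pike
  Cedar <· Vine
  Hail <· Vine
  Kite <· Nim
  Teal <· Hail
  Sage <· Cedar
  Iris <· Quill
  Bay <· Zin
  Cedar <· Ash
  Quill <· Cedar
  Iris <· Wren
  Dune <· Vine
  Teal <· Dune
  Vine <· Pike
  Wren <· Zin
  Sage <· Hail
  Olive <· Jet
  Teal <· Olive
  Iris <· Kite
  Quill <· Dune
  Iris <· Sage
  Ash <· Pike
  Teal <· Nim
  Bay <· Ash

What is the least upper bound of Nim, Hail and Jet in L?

Pike

Common upper bounds of {Nim, Hail, Jet}: Pike.
The least among these is Pike.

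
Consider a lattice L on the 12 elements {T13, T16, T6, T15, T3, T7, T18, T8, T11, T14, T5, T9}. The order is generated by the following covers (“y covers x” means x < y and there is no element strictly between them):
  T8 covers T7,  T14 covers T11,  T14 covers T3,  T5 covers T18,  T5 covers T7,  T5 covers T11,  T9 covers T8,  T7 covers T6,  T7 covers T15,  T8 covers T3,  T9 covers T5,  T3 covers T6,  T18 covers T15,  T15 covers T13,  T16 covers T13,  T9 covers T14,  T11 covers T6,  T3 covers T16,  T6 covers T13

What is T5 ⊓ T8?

T7

Common lower bounds of {T5, T8}: T13, T15, T6, T7.
The greatest among these is T7.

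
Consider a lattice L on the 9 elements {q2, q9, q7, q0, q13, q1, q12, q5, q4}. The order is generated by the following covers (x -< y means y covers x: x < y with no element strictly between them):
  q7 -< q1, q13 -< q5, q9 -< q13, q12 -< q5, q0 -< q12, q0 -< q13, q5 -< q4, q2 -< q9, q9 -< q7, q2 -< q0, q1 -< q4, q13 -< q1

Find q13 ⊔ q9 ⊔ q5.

q5

Common upper bounds of {q13, q9, q5}: q4, q5.
The least among these is q5.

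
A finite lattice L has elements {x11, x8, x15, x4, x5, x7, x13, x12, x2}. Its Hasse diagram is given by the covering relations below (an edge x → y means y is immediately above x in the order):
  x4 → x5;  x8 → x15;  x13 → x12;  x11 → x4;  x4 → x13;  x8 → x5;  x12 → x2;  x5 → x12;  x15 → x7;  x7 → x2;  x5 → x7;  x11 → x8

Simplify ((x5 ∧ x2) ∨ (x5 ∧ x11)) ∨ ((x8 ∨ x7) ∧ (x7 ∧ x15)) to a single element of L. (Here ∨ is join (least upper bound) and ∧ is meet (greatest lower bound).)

x5 ∧ x2 = x5
x5 ∧ x11 = x11
x5 ∨ x11 = x5
x8 ∨ x7 = x7
x7 ∧ x15 = x15
x7 ∧ x15 = x15
x5 ∨ x15 = x7

x7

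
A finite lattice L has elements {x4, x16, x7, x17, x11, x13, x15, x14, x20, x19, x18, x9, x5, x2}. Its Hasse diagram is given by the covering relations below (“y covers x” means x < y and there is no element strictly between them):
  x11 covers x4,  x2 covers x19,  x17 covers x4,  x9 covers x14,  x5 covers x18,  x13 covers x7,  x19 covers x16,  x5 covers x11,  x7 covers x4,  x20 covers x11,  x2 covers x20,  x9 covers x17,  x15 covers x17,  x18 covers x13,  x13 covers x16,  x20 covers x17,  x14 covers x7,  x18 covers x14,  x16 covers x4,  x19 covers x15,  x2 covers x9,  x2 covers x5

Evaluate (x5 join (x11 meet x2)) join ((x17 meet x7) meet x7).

x11 ∧ x2 = x11
x5 ∨ x11 = x5
x17 ∧ x7 = x4
x4 ∧ x7 = x4
x5 ∨ x4 = x5

x5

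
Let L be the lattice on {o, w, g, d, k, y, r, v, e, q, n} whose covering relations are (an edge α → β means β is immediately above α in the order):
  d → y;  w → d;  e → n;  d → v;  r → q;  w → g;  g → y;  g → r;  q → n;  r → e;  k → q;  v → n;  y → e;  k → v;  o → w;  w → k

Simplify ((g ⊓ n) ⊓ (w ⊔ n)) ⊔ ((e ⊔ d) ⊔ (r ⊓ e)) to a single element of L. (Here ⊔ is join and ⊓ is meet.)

g ∧ n = g
w ∨ n = n
g ∧ n = g
e ∨ d = e
r ∧ e = r
e ∨ r = e
g ∨ e = e

e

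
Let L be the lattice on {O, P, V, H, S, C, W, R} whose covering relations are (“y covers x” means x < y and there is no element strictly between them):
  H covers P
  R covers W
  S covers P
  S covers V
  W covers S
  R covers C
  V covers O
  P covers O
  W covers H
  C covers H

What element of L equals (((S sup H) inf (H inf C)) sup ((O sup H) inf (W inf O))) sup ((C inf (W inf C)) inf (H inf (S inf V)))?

S ∨ H = W
H ∧ C = H
W ∧ H = H
O ∨ H = H
W ∧ O = O
H ∧ O = O
H ∨ O = H
W ∧ C = H
C ∧ H = H
S ∧ V = V
H ∧ V = O
H ∧ O = O
H ∨ O = H

H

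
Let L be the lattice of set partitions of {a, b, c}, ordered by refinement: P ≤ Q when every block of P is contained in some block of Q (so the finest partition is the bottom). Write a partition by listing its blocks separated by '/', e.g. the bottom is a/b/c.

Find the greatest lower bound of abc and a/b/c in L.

a/b/c

Common lower bounds of {abc, a/b/c}: a/b/c.
The greatest among these is a/b/c.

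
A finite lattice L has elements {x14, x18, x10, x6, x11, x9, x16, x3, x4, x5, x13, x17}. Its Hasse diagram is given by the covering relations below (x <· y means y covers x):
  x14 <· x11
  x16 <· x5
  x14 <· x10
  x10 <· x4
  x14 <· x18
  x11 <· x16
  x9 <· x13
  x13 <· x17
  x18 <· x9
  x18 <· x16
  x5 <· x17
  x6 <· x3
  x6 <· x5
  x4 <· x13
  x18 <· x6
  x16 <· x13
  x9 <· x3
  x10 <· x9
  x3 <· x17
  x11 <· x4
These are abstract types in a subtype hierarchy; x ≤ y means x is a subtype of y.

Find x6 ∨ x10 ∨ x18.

Common upper bounds of {x6, x10, x18}: x17, x3.
The least among these is x3.

x3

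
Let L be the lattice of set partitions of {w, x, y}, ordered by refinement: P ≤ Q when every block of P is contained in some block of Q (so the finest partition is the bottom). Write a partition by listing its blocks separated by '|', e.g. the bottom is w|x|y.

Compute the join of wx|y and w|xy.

wxy

The join of wx|y and w|xy merges any blocks that overlap across the partitions, giving wxy.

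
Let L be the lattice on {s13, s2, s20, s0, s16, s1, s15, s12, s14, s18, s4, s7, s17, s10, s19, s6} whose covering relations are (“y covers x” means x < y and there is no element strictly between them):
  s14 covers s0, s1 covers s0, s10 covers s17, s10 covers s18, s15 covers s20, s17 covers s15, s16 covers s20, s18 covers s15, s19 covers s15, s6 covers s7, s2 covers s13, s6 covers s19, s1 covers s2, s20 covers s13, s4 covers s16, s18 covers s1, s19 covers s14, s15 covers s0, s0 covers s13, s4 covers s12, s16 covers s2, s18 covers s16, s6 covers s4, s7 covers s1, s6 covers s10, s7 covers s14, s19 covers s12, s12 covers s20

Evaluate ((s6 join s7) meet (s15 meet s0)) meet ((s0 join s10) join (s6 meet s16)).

s6 ∨ s7 = s6
s15 ∧ s0 = s0
s6 ∧ s0 = s0
s0 ∨ s10 = s10
s6 ∧ s16 = s16
s10 ∨ s16 = s10
s0 ∧ s10 = s0

s0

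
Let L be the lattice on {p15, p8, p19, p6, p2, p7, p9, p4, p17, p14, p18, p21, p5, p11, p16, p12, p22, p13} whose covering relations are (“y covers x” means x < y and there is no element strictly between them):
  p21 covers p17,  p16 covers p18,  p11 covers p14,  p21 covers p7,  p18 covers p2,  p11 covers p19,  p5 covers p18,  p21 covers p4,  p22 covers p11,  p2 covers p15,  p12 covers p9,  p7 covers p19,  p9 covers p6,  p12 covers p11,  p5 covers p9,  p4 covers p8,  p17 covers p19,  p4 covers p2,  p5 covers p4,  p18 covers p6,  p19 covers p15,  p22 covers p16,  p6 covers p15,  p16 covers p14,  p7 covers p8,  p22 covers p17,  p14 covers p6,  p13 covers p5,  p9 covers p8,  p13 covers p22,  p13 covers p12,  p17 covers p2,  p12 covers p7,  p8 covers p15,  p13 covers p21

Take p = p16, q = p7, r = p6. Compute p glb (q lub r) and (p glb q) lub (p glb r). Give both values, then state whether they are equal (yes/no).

q lub r = p12, so p glb (q lub r) = p16 glb p12 = p14.
p glb q = p15 and p glb r = p6, so (p glb q) lub (p glb r) = p15 lub p6 = p6.
Equal: no.

p14; p6; no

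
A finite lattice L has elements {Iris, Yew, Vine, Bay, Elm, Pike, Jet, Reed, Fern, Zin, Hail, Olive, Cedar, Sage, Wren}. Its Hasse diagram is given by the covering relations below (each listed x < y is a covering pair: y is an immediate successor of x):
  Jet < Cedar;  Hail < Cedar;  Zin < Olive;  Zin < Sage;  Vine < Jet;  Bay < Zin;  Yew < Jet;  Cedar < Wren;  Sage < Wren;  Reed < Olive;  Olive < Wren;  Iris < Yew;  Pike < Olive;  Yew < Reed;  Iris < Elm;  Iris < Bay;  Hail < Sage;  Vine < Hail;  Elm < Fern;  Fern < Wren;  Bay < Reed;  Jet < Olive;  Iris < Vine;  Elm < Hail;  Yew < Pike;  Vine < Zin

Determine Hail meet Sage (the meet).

Common lower bounds of {Hail, Sage}: Elm, Hail, Iris, Vine.
The greatest among these is Hail.

Hail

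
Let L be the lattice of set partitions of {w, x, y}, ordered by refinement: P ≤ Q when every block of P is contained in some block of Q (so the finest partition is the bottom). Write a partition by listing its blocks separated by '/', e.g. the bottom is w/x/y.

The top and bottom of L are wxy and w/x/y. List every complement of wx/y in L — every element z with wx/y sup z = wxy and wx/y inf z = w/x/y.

Need z with wx/y ∨ z = wxy and wx/y ∧ z = w/x/y.
Checking each element gives: w/xy, wy/x.

w/xy, wy/x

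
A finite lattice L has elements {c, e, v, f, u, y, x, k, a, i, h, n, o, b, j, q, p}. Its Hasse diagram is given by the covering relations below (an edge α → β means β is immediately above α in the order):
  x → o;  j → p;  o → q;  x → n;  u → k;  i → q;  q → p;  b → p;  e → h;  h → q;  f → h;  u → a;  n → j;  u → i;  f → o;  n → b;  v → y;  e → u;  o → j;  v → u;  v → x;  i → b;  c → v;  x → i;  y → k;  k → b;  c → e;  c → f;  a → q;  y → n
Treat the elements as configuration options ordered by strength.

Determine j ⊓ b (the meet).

n

Common lower bounds of {j, b}: c, n, v, x, y.
The greatest among these is n.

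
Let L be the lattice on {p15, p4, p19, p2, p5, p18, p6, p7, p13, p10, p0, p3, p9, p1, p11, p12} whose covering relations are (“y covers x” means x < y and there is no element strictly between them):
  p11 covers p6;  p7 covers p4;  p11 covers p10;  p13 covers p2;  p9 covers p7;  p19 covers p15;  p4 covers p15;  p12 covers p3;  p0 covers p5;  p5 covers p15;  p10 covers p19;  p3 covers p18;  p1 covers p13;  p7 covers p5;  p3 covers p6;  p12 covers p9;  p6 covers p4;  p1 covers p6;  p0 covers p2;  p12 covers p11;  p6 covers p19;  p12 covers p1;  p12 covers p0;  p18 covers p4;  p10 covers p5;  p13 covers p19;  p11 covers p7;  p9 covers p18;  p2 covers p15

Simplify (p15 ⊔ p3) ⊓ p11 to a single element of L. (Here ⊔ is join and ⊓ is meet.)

p15 ∨ p3 = p3
p3 ∧ p11 = p6

p6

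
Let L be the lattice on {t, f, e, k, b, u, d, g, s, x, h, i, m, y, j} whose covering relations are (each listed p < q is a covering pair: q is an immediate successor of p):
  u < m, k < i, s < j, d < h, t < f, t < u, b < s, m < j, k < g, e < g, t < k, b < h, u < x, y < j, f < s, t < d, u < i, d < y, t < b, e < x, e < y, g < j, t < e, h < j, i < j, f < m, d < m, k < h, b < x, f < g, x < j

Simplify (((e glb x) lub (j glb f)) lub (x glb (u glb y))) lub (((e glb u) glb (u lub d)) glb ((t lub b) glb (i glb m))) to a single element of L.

e ∧ x = e
j ∧ f = f
e ∨ f = g
u ∧ y = t
x ∧ t = t
g ∨ t = g
e ∧ u = t
u ∨ d = m
t ∧ m = t
t ∨ b = b
i ∧ m = u
b ∧ u = t
t ∧ t = t
g ∨ t = g

g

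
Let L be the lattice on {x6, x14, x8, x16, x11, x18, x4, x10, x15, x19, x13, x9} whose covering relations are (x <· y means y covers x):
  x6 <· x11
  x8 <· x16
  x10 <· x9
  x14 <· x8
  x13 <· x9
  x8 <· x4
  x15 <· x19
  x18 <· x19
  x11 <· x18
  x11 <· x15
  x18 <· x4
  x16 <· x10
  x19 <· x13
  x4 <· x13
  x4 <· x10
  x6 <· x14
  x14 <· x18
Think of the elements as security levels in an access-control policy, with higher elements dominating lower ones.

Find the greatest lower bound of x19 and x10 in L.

Common lower bounds of {x19, x10}: x11, x14, x18, x6.
The greatest among these is x18.

x18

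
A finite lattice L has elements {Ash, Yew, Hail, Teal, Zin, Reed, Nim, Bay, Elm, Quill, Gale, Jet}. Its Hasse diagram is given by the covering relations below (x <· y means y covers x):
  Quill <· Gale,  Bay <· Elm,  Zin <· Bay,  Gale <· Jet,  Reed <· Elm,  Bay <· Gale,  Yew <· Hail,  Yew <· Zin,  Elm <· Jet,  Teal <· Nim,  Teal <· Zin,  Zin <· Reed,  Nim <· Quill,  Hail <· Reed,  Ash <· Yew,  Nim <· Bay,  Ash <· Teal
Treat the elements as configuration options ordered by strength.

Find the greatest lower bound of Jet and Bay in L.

Bay

Common lower bounds of {Jet, Bay}: Ash, Bay, Nim, Teal, Yew, Zin.
The greatest among these is Bay.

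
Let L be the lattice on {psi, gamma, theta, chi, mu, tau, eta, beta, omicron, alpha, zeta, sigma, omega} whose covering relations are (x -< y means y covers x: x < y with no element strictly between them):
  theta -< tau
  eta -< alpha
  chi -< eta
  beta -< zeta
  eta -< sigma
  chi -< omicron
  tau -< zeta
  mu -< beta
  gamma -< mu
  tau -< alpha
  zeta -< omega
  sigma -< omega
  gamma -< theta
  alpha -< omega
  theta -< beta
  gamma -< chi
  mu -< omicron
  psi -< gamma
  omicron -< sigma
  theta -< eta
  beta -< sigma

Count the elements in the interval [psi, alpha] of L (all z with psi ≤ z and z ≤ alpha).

The interval [psi, alpha] = {alpha, chi, eta, gamma, psi, tau, theta}, which has 7 elements.

7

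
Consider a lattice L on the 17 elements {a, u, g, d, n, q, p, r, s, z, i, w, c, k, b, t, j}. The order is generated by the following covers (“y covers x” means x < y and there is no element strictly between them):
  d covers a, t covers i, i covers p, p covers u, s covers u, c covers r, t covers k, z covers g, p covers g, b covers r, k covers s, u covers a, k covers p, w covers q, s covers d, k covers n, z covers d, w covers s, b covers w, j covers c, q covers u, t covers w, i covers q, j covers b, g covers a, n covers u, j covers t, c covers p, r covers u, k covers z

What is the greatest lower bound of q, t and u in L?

Common lower bounds of {q, t, u}: a, u.
The greatest among these is u.

u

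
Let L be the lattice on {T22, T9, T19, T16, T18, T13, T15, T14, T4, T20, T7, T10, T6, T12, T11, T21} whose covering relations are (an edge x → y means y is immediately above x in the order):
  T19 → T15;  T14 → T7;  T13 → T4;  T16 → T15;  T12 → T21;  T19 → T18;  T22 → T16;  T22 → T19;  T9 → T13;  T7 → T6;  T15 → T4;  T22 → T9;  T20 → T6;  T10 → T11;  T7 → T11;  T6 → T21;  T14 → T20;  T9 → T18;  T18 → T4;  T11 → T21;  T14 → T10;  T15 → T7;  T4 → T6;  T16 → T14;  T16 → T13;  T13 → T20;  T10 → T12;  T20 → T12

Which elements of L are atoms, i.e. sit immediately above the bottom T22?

The atoms are exactly the elements that cover T22: T16, T19, T9.

T16, T19, T9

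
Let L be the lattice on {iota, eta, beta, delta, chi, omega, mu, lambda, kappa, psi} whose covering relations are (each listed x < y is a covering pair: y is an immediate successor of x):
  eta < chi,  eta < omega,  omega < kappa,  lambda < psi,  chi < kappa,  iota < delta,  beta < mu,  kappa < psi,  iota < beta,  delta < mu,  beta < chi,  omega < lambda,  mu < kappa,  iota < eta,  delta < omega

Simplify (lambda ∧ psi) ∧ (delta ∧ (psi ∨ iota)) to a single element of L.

lambda ∧ psi = lambda
psi ∨ iota = psi
delta ∧ psi = delta
lambda ∧ delta = delta

delta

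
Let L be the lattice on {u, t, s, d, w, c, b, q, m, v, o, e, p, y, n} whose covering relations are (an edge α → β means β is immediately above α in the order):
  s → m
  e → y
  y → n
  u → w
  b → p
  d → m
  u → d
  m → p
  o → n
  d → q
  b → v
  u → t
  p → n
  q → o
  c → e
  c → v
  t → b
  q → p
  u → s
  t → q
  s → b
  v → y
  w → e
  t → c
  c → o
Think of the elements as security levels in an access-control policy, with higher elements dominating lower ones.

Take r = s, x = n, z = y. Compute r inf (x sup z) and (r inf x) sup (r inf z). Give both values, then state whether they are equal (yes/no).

s; s; yes

x sup z = n, so r inf (x sup z) = s inf n = s.
r inf x = s and r inf z = s, so (r inf x) sup (r inf z) = s sup s = s.
Equal: yes.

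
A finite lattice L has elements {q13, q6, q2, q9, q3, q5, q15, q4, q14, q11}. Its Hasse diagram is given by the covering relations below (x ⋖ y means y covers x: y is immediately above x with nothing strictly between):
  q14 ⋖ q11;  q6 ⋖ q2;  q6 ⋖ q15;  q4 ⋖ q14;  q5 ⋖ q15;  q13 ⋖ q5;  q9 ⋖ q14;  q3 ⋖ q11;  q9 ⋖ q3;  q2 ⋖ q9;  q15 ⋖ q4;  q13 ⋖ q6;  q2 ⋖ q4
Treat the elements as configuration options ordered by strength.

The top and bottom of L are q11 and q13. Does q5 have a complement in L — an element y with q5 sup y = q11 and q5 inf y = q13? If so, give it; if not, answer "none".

q3

Need y with q5 ∨ y = q11 and q5 ∧ y = q13.
Checking each element gives: q3.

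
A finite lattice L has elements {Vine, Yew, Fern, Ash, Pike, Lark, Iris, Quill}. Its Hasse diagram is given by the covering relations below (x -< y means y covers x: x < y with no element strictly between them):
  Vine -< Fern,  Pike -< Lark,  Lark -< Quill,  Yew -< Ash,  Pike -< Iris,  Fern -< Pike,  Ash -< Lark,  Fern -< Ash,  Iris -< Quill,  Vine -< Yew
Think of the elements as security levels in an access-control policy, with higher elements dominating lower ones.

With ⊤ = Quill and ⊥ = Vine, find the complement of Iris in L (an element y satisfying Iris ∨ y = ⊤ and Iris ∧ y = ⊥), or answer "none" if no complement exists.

Need y with Iris ∨ y = Quill and Iris ∧ y = Vine.
Checking each element gives: Yew.

Yew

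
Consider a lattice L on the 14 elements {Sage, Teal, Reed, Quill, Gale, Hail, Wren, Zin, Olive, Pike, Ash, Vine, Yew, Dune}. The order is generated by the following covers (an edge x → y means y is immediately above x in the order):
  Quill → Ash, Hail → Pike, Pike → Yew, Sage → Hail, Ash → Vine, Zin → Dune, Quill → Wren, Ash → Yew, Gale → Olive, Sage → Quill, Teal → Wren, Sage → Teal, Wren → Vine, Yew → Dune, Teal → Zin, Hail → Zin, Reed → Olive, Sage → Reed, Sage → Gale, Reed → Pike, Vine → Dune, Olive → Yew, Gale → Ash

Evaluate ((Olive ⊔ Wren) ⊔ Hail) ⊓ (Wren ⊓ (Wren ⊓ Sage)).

Sage

Olive ∨ Wren = Dune
Dune ∨ Hail = Dune
Wren ∧ Sage = Sage
Wren ∧ Sage = Sage
Dune ∧ Sage = Sage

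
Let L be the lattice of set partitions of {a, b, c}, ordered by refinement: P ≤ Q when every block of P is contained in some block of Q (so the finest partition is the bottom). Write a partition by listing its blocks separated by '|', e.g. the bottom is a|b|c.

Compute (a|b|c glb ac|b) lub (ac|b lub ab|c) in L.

a|b|c ∧ ac|b = a|b|c
ac|b ∨ ab|c = abc
a|b|c ∨ abc = abc

abc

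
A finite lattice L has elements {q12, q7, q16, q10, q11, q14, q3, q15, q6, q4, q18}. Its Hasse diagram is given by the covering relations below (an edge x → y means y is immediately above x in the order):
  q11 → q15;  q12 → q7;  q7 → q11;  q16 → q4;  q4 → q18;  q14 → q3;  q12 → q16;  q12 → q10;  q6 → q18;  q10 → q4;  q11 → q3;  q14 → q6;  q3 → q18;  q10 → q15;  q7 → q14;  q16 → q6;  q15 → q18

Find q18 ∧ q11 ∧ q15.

q11

Common lower bounds of {q18, q11, q15}: q11, q12, q7.
The greatest among these is q11.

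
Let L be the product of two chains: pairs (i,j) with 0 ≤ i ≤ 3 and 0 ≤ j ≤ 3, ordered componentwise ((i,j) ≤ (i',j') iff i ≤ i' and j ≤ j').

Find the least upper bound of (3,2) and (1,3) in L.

(3,3)

In a product of chains, the join is componentwise max, giving (3,3).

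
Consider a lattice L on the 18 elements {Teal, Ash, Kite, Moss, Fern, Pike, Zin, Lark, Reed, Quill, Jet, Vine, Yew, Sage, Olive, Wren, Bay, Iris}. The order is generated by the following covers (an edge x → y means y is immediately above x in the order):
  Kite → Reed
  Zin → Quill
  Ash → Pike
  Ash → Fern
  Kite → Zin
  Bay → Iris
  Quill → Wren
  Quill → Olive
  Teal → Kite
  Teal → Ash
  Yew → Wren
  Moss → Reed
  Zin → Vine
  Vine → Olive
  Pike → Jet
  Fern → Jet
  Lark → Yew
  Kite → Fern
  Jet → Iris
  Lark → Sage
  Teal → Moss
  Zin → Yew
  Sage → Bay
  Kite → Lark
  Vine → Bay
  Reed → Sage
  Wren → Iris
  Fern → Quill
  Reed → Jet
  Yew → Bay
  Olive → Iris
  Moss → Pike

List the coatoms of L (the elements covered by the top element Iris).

Bay, Jet, Olive, Wren

The coatoms are exactly the elements covered by Iris: Bay, Jet, Olive, Wren.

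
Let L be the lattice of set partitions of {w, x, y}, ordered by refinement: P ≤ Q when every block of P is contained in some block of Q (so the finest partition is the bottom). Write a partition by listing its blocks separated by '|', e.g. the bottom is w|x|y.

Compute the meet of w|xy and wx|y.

The meet (common refinement) of w|xy and wx|y intersects blocks pairwise, giving w|x|y.

w|x|y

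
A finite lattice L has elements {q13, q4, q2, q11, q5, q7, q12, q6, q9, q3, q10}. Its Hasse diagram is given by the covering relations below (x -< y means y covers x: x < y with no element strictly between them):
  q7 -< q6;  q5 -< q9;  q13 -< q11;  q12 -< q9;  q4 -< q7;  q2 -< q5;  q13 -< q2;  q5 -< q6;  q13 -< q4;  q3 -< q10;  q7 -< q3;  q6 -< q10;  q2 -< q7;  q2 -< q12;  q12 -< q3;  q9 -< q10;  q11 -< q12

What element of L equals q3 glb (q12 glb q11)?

q12 ∧ q11 = q11
q3 ∧ q11 = q11

q11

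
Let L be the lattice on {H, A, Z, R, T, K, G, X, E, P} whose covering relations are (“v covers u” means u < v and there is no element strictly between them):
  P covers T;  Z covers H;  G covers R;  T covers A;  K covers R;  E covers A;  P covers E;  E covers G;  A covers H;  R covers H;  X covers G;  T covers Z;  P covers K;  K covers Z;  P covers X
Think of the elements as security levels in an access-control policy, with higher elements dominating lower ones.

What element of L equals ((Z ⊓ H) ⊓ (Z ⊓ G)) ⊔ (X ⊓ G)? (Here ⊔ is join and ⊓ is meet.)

Z ∧ H = H
Z ∧ G = H
H ∧ H = H
X ∧ G = G
H ∨ G = G

G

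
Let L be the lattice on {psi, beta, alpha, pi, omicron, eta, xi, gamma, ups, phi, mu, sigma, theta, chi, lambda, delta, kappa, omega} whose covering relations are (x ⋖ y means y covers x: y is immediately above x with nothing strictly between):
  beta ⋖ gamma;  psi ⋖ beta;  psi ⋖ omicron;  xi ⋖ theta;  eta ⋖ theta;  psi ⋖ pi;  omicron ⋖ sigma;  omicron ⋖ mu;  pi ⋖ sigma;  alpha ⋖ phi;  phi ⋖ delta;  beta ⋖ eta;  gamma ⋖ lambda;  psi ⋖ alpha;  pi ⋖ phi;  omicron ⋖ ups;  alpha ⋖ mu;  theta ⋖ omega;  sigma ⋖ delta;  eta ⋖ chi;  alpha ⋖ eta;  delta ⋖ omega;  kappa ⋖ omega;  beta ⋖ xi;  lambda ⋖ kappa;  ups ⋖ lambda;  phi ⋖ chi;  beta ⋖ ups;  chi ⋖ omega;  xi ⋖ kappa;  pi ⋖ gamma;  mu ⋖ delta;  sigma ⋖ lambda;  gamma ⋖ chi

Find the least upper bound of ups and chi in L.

Common upper bounds of {ups, chi}: omega.
The least among these is omega.

omega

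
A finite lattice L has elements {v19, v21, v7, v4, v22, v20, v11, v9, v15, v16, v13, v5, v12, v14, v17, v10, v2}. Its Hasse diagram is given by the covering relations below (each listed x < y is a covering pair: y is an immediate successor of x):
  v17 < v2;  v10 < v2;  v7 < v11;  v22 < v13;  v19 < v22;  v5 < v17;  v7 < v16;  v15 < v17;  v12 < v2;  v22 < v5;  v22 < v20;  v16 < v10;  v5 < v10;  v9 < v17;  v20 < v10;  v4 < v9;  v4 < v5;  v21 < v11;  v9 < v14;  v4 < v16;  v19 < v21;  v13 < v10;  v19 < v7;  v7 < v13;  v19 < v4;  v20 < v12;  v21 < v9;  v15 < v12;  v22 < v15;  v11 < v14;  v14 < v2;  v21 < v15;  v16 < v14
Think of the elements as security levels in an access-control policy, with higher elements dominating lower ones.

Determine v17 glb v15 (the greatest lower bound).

Common lower bounds of {v17, v15}: v15, v19, v21, v22.
The greatest among these is v15.

v15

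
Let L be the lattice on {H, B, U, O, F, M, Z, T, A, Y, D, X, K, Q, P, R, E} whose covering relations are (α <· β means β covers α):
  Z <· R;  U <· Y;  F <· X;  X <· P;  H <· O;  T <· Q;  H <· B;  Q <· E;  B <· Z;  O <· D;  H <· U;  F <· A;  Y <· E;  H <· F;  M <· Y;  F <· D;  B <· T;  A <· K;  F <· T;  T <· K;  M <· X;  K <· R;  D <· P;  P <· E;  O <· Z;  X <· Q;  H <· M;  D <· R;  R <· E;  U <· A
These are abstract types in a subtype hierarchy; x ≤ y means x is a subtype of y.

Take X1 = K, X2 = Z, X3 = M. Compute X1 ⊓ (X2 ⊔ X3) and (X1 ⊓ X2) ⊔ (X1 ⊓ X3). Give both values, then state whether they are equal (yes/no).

X2 ⊔ X3 = E, so X1 ⊓ (X2 ⊔ X3) = K ⊓ E = K.
X1 ⊓ X2 = B and X1 ⊓ X3 = H, so (X1 ⊓ X2) ⊔ (X1 ⊓ X3) = B ⊔ H = B.
Equal: no.

K; B; no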